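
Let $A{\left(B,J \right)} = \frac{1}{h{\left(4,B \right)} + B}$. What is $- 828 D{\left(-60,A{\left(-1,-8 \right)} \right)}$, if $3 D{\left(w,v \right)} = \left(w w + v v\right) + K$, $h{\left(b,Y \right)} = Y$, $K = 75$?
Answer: $-1014369$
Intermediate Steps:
$A{\left(B,J \right)} = \frac{1}{2 B}$ ($A{\left(B,J \right)} = \frac{1}{B + B} = \frac{1}{2 B}$)
$D{\left(w,v \right)} = 25 + \frac{v^{2}}{3} + \frac{w^{2}}{3}$ ($D{\left(w,v \right)} = \frac{\left(w w + v v\right) + 75}{3} = \frac{\left(w^{2} + v^{2}\right) + 75}{3} = \frac{\left(v^{2} + w^{2}\right) + 75}{3} = \frac{75 + v^{2} + w^{2}}{3} = 25 + \frac{v^{2}}{3} + \frac{w^{2}}{3}$)
$- 828 D{\left(-60,A{\left(-1,-8 \right)} \right)} = - 828 \left(25 + \frac{\left(\frac{1}{2 \left(-1\right)}\right)^{2}}{3} + \frac{\left(-60\right)^{2}}{3}\right) = - 828 \left(25 + \frac{\left(\frac{1}{2} \left(-1\right)\right)^{2}}{3} + \frac{1}{3} \cdot 3600\right) = - 828 \left(25 + \frac{\left(- \frac{1}{2}\right)^{2}}{3} + 1200\right) = - 828 \left(25 + \frac{1}{3} \cdot \frac{1}{4} + 1200\right) = - 828 \left(25 + \frac{1}{12} + 1200\right) = \left(-828\right) \frac{14701}{12} = -1014369$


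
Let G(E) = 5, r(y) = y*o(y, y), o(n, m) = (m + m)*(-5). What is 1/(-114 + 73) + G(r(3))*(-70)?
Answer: -14351/41 ≈ -350.02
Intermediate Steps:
o(n, m) = -10*m (o(n, m) = (2*m)*(-5) = -10*m)
r(y) = -10*y**2 (r(y) = y*(-10*y) = -10*y**2)
1/(-114 + 73) + G(r(3))*(-70) = 1/(-114 + 73) + 5*(-70) = 1/(-41) - 350 = -1/41 - 350 = -14351/41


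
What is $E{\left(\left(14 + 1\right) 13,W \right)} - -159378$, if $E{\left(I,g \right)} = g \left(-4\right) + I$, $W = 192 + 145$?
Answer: $158225$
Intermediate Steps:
$W = 337$
$E{\left(I,g \right)} = I - 4 g$ ($E{\left(I,g \right)} = - 4 g + I = I - 4 g$)
$E{\left(\left(14 + 1\right) 13,W \right)} - -159378 = \left(\left(14 + 1\right) 13 - 1348\right) - -159378 = \left(15 \cdot 13 - 1348\right) + 159378 = \left(195 - 1348\right) + 159378 = -1153 + 159378 = 158225$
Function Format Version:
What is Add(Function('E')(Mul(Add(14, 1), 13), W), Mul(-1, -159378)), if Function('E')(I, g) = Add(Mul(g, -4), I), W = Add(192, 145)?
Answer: 158225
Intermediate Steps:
W = 337
Function('E')(I, g) = Add(I, Mul(-4, g)) (Function('E')(I, g) = Add(Mul(-4, g), I) = Add(I, Mul(-4, g)))
Add(Function('E')(Mul(Add(14, 1), 13), W), Mul(-1, -159378)) = Add(Add(Mul(Add(14, 1), 13), Mul(-4, 337)), Mul(-1, -159378)) = Add(Add(Mul(15, 13), -1348), 159378) = Add(Add(195, -1348), 159378) = Add(-1153, 159378) = 158225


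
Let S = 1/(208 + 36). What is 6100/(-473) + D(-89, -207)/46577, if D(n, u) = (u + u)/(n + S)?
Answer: -143479337324/11125615105 ≈ -12.896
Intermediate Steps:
S = 1/244 ≈ 0.0040984
D(n, u) = 2*u/(1/244 + n) (D(n, u) = (u + u)/(n + 1/244) = (2*u)/(1/244 + n) = 2*u/(1/244 + n))
6100/(-473) + D(-89, -207)/46577 = 6100/(-473) + (488*(-207)/(1 + 244*(-89)))/46577 = 6100*(-1/473) + (488*(-207)/(1 - 21716))*(1/46577) = -6100/473 + (488*(-207)/(-21715))*(1/46577) = -6100/473 + (488*(-207)*(-1/21715))*(1/46577) = -6100/473 + (101016/21715)*(1/46577) = -6100/473 + 101016/1011419555 = -143479337324/11125615105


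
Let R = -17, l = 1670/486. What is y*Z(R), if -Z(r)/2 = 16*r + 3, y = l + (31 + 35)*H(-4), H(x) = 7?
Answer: 60848338/243 ≈ 2.5040e+5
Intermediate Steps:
l = 835/243 (l = 1670*(1/486) = 835/243 ≈ 3.4362)
y = 113101/243 (y = 835/243 + (31 + 35)*7 = 835/243 + 66*7 = 835/243 + 462 = 113101/243 ≈ 465.44)
Z(r) = -6 - 32*r (Z(r) = -2*(16*r + 3) = -2*(3 + 16*r) = -6 - 32*r)
y*Z(R) = 113101*(-6 - 32*(-17))/243 = 113101*(-6 + 544)/243 = (113101/243)*538 = 60848338/243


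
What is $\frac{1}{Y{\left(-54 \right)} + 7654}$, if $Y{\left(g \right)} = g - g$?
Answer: $\frac{1}{7654} \approx 0.00013065$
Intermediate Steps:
$Y{\left(g \right)} = 0$
$\frac{1}{Y{\left(-54 \right)} + 7654} = \frac{1}{0 + 7654} = \frac{1}{7654}$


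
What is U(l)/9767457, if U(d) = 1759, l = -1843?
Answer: 1759/9767457 ≈ 0.00018009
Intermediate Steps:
U(l)/9767457 = 1759/9767457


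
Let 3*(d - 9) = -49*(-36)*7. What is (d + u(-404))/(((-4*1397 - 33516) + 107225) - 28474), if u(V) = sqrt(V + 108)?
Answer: 4125/39647 + 2*I*sqrt(74)/39647 ≈ 0.10404 + 0.00043395*I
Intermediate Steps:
d = 4125 (d = 9 + (-49*(-36)*7)/3 = 9 + (1764*7)/3 = 9 + (1/3)*12348 = 9 + 4116 = 4125)
u(V) = sqrt(108 + V)
(d + u(-404))/(((-4*1397 - 33516) + 107225) - 28474) = (4125 + sqrt(108 - 404))/(((-4*1397 - 33516) + 107225) - 28474) = (4125 + sqrt(-296))/(((-5588 - 33516) + 107225) - 28474) = (4125 + 2*I*sqrt(74))/((-39104 + 107225) - 28474) = (4125 + 2*I*sqrt(74))/(68121 - 28474) = (4125 + 2*I*sqrt(74))/39647 = (4125 + 2*I*sqrt(74))*(1/39647) = 4125/39647 + 2*I*sqrt(74)/39647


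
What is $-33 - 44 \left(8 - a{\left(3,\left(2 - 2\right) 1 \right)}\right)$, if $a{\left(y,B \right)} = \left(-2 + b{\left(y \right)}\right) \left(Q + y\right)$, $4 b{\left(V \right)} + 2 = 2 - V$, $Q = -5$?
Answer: $-143$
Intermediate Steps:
$b{\left(V \right)} = - \frac{V}{4}$ ($b{\left(V \right)} = - \frac{1}{2} + \frac{2 - V}{4} = - \frac{1}{2} - \left(- \frac{1}{2} + \frac{V}{4}\right) = - \frac{V}{4}$)
$a{\left(y,B \right)} = \left(-5 + y\right) \left(-2 - \frac{y}{4}\right)$ ($a{\left(y,B \right)} = \left(-2 - \frac{y}{4}\right) \left(-5 + y\right) = \left(-5 + y\right) \left(-2 - \frac{y}{4}\right)$)
$-33 - 44 \left(8 - a{\left(3,\left(2 - 2\right) 1 \right)}\right) = -33 - 44 \left(8 - \left(10 - \frac{9}{4} - \frac{3^{2}}{4}\right)\right) = -33 - 44 \left(8 - \left(10 - \frac{9}{4} - \frac{9}{4}\right)\right) = -33 - 44 \left(8 - \frac{11}{2}\right) = -33 - 110 = -143$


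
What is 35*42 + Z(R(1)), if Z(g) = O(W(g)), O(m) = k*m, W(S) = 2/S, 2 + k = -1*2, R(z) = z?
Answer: 1462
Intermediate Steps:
k = -4 (k = -2 - 1*2 = -2 - 2 = -4)
O(m) = -4*m
Z(g) = -8/g
35*42 + Z(R(1)) = 35*42 - 8/1 = 1470 - 8*1 = 1470 - 8 = 1462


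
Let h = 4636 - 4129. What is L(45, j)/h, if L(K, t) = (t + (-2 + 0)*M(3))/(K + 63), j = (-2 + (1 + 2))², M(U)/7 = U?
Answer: -41/54756 ≈ -0.00074878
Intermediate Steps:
M(U) = 7*U
h = 507
j = 1 (j = (-2 + 3)² = 1² = 1)
L(K, t) = (-42 + t)/(63 + K) (L(K, t) = (t + (-2 + 0)*(7*3))/(K + 63) = (t - 2*21)/(63 + K) = (t - 42)/(63 + K) = (-42 + t)/(63 + K))
L(45, j)/h = ((-42 + 1)/(63 + 45))/507 = (-41/108)*(1/507) = ((1/108)*(-41))*(1/507) = -41/108*1/507 = -41/54756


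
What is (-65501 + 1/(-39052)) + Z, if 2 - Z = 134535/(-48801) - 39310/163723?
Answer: -6812009410560755249/104006490265132 ≈ -65496.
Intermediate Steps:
Z = 13308177787/2663282041 (Z = 2 - (134535/(-48801) - 39310/163723) = 2 - (134535*(-1/48801) - 39310*1/163723) = 2 - (-44845/16267 - 39310/163723) = 2 - 1*(-7981613705/2663282041) = 2 + 7981613705/2663282041 = 13308177787/2663282041 ≈ 4.9969)
(-65501 + 1/(-39052)) + Z = (-65501 + 1/(-39052)) + 13308177787/2663282041 = (-65501 - 1/39052) + 13308177787/2663282041 = -2557945053/39052 + 13308177787/2663282041 = -6812009410560755249/104006490265132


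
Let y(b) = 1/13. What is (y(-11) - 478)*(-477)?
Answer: 2963601/13 ≈ 2.2797e+5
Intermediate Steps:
y(b) = 1/13
(y(-11) - 478)*(-477) = (1/13 - 478)*(-477) = -6213/13*(-477) = 2963601/13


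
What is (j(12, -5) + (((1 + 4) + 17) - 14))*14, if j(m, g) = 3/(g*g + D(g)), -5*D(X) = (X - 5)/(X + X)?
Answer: 7049/62 ≈ 113.69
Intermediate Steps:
D(X) = -(-5 + X)/(10*X) (D(X) = -(X - 5)/(5*(X + X)) = -(-5 + X)/(5*(2*X)) = -(-5 + X)*1/(2*X)/5 = -(-5 + X)/(10*X))
j(m, g) = 3/(g² + (5 - g)/(10*g)) (j(m, g) = 3/(g*g + (5 - g)/(10*g)) = 3/(g² + (5 - g)/(10*g)))
(j(12, -5) + (((1 + 4) + 17) - 14))*14 = (30*(-5)/(5 - 1*(-5) + 10*(-5)³) + (((1 + 4) + 17) - 14))*14 = (30*(-5)/(5 + 5 + 10*(-125)) + ((5 + 17) - 14))*14 = (30*(-5)/(5 + 5 - 1250) + (22 - 14))*14 = (30*(-5)/(-1240) + 8)*14 = (30*(-5)*(-1/1240) + 8)*14 = (15/124 + 8)*14 = (1007/124)*14 = 7049/62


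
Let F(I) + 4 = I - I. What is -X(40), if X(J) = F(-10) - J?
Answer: 44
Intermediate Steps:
F(I) = -4 (F(I) = -4 + (I - I) = -4 + 0 = -4)
X(J) = -4 - J
-X(40) = -(-4 - 1*40) = -(-4 - 40) = -1*(-44) = 44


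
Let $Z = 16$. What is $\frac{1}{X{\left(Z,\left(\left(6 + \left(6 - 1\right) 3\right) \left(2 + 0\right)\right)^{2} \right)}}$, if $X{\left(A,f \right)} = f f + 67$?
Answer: $\frac{1}{3111763} \approx 3.2136 \cdot 10^{-7}$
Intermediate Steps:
$X{\left(A,f \right)} = 67 + f^{2}$ ($X{\left(A,f \right)} = f^{2} + 67 = 67 + f^{2}$)
$\frac{1}{X{\left(Z,\left(\left(6 + \left(6 - 1\right) 3\right) \left(2 + 0\right)\right)^{2} \right)}} = \frac{1}{67 + \left(\left(\left(6 + \left(6 - 1\right) 3\right) \left(2 + 0\right)\right)^{2}\right)^{2}} = \frac{1}{67 + \left(\left(\left(6 + 5 \cdot 3\right) 2\right)^{2}\right)^{2}} = \frac{1}{67 + \left(\left(\left(6 + 15\right) 2\right)^{2}\right)^{2}} = \frac{1}{67 + \left(\left(21 \cdot 2\right)^{2}\right)^{2}} = \frac{1}{67 + \left(42^{2}\right)^{2}} = \frac{1}{67 + 1764^{2}} = \frac{1}{67 + 3111696} = \frac{1}{3111763}$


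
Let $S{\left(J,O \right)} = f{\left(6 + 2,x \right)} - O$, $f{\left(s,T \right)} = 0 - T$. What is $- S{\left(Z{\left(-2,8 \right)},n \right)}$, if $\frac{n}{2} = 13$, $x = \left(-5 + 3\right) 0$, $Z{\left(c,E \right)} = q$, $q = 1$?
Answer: $26$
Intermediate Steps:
$Z{\left(c,E \right)} = 1$
$x = 0$ ($x = \left(-2\right) 0 = 0$)
$f{\left(s,T \right)} = - T$
$n = 26$ ($n = 2 \cdot 13 = 26$)
$S{\left(J,O \right)} = - O$ ($S{\left(J,O \right)} = \left(-1\right) 0 - O = 0 - O = - O$)
$- S{\left(Z{\left(-2,8 \right)},n \right)} = - \left(-1\right) 26 = \left(-1\right) \left(-26\right) = 26$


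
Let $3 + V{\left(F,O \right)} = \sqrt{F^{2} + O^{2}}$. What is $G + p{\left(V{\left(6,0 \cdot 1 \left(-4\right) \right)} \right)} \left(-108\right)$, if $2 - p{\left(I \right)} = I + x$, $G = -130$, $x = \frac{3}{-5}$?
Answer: $- \frac{434}{5} \approx -86.8$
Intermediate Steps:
$x = - \frac{3}{5}$ ($x = 3 \left(- \frac{1}{5}\right) = - \frac{3}{5} \approx -0.6$)
$V{\left(F,O \right)} = -3 + \sqrt{F^{2} + O^{2}}$
$p{\left(I \right)} = \frac{13}{5} - I$ ($p{\left(I \right)} = 2 - \left(I - \frac{3}{5}\right) = 2 - \left(- \frac{3}{5} + I\right) = \frac{13}{5} - I$)
$G + p{\left(V{\left(6,0 \cdot 1 \left(-4\right) \right)} \right)} \left(-108\right) = -130 + \left(\frac{13}{5} - \left(-3 + \sqrt{6^{2} + \left(0 \cdot 1 \left(-4\right)\right)^{2}}\right)\right) \left(-108\right) = -130 + \left(\frac{13}{5} - \left(-3 + \sqrt{36 + \left(0 \left(-4\right)\right)^{2}}\right)\right) \left(-108\right) = -130 + \left(\frac{13}{5} - \left(-3 + \sqrt{36 + 0^{2}}\right)\right) \left(-108\right) = -130 + \left(\frac{13}{5} - \left(-3 + \sqrt{36 + 0}\right)\right) \left(-108\right) = -130 + \left(\frac{13}{5} - \left(-3 + \sqrt{36}\right)\right) \left(-108\right) = -130 + \left(\frac{13}{5} - \left(-3 + 6\right)\right) \left(-108\right) = -130 + \left(\frac{13}{5} - 3\right) \left(-108\right) = -130 - - \frac{216}{5} = -130 + \frac{216}{5} = - \frac{434}{5}$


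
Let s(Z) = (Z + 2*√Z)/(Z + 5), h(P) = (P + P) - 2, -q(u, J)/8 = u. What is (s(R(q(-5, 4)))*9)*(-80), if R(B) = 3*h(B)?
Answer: -168480/239 - 4320*√26/239 ≈ -797.10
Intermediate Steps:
q(u, J) = -8*u
h(P) = -2 + 2*P (h(P) = 2*P - 2 = -2 + 2*P)
R(B) = -6 + 6*B (R(B) = 3*(-2 + 2*B) = -6 + 6*B)
s(Z) = (Z + 2*√Z)/(5 + Z)
(s(R(q(-5, 4)))*9)*(-80) = ((((-6 + 6*(-8*(-5))) + 2*√(-6 + 6*(-8*(-5))))/(5 + (-6 + 6*(-8*(-5)))))*9)*(-80) = ((((-6 + 6*40) + 2*√(-6 + 6*40))/(5 + (-6 + 6*40)))*9)*(-80) = ((((-6 + 240) + 2*√(-6 + 240))/(5 + (-6 + 240)))*9)*(-80) = (((234 + 2*√234)/(5 + 234))*9)*(-80) = (((234 + 2*(3*√26))/239)*9)*(-80) = (((234 + 6*√26)/239)*9)*(-80) = ((234/239 + 6*√26/239)*9)*(-80) = (2106/239 + 54*√26/239)*(-80) = -168480/239 - 4320*√26/239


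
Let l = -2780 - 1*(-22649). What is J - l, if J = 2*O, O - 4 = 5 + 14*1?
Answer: -19823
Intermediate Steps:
l = 19869 (l = -2780 + 22649 = 19869)
O = 23 (O = 4 + (5 + 14*1) = 4 + (5 + 14) = 4 + 19 = 23)
J = 46 (J = 2*23 = 46)
J - l = 46 - 1*19869 = 46 - 19869 = -19823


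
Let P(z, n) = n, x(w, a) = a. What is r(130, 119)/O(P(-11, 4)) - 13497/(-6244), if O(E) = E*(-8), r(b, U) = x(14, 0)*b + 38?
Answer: 24329/24976 ≈ 0.97410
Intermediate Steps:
r(b, U) = 38 (r(b, U) = 0*b + 38 = 0 + 38 = 38)
O(E) = -8*E
r(130, 119)/O(P(-11, 4)) - 13497/(-6244) = 38/((-8*4)) - 13497/(-6244) = 38/(-32) - 13497*(-1/6244) = 38*(-1/32) + 13497/6244 = -19/16 + 13497/6244 = 24329/24976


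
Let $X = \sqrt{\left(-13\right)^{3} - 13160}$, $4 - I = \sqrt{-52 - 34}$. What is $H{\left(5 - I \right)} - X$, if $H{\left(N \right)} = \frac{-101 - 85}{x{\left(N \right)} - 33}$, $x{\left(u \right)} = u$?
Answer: $\frac{992}{185} - i \sqrt{15357} + \frac{31 i \sqrt{86}}{185} \approx 5.3622 - 122.37 i$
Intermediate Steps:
$I = 4 - i \sqrt{86}$ ($I = 4 - \sqrt{-52 - 34} = 4 - \sqrt{-86} = 4 - i \sqrt{86} \approx 4.0 - 9.2736 i$)
$X = i \sqrt{15357}$ ($X = \sqrt{-2197 - 13160} = \sqrt{-15357} = i \sqrt{15357} \approx 123.92 i$)
$H{\left(N \right)} = - \frac{186}{-33 + N}$ ($H{\left(N \right)} = \frac{-101 - 85}{N - 33} = - \frac{186}{-33 + N}$)
$H{\left(5 - I \right)} - X = - \frac{186}{-33 + \left(5 - \left(4 - i \sqrt{86}\right)\right)} - i \sqrt{15357} = - \frac{186}{-33 + \left(1 + i \sqrt{86}\right)} - i \sqrt{15357} = - \frac{186}{-32 + i \sqrt{86}} - i \sqrt{15357}$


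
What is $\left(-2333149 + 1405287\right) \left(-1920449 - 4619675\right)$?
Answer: $6068332534888$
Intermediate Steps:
$\left(-2333149 + 1405287\right) \left(-1920449 - 4619675\right) = \left(-927862\right) \left(-6540124\right) = 6068332534888$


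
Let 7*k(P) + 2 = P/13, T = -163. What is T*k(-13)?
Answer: 489/7 ≈ 69.857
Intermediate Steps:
k(P) = -2/7 + P/91 (k(P) = -2/7 + (P/13)/7 = -2/7 + P/91)
T*k(-13) = -163*(-2/7 + (1/91)*(-13)) = -163*(-2/7 - ⅐) = -163*(-3/7) = 489/7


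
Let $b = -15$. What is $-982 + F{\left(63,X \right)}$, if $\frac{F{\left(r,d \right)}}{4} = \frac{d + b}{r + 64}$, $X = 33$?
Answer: $- \frac{124642}{127} \approx -981.43$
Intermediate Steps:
$F{\left(r,d \right)} = \frac{4 \left(-15 + d\right)}{64 + r}$ ($F{\left(r,d \right)} = 4 \frac{d - 15}{r + 64} = 4 \frac{-15 + d}{64 + r} = \frac{4 \left(-15 + d\right)}{64 + r}$)
$-982 + F{\left(63,X \right)} = -982 + \frac{4 \left(-15 + 33\right)}{64 + 63} = -982 + 4 \cdot \frac{1}{127} \cdot 18 = -982 + \frac{72}{127} = - \frac{124642}{127}$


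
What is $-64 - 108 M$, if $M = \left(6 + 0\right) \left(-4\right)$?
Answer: $2528$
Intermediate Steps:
$M = -24$ ($M = 6 \left(-4\right) = -24$)
$-64 - 108 M = -64 - -2592 = -64 + 2592 = 2528$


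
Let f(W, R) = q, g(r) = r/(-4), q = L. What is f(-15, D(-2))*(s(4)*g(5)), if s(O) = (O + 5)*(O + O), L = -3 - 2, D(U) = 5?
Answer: 450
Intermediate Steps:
L = -5
q = -5
g(r) = -r/4 (g(r) = r*(-¼) = -r/4)
s(O) = 2*O*(5 + O) (s(O) = (5 + O)*(2*O) = 2*O*(5 + O))
f(W, R) = -5
f(-15, D(-2))*(s(4)*g(5)) = -5*2*4*(5 + 4)*(-¼*5) = -5*2*4*9*(-5)/4 = -360*(-5)/4 = -5*(-90) = 450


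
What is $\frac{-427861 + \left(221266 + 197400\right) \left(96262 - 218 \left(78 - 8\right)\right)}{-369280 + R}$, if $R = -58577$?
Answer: $- \frac{33912355471}{427857} \approx -79261.0$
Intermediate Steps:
$\frac{-427861 + \left(221266 + 197400\right) \left(96262 - 218 \left(78 - 8\right)\right)}{-369280 + R} = \frac{-427861 + \left(221266 + 197400\right) \left(96262 - 218 \left(78 - 8\right)\right)}{-369280 - 58577} = \frac{-427861 + 418666 \left(96262 - 15260\right)}{-427857} = \left(-427861 + 418666 \left(96262 - 15260\right)\right) \left(- \frac{1}{427857}\right) = \left(-427861 + 418666 \cdot 81002\right) \left(- \frac{1}{427857}\right) = \left(-427861 + 33912783332\right) \left(- \frac{1}{427857}\right) = 33912355471 \left(- \frac{1}{427857}\right) = - \frac{33912355471}{427857}$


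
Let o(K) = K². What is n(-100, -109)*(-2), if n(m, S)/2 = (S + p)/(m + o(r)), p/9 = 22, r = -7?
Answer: 356/51 ≈ 6.9804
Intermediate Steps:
p = 198 (p = 9*22 = 198)
n(m, S) = 2*(198 + S)/(49 + m) (n(m, S) = 2*((S + 198)/(m + (-7)²)) = 2*((198 + S)/(m + 49)) = 2*((198 + S)/(49 + m)) = 2*(198 + S)/(49 + m))
n(-100, -109)*(-2) = (2*(198 - 109)/(49 - 100))*(-2) = (2*89/(-51))*(-2) = (2*(-1/51)*89)*(-2) = -178/51*(-2) = 356/51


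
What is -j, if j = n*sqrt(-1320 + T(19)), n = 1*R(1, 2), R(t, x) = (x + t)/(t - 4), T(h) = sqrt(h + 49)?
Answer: sqrt(-1320 + 2*sqrt(17)) ≈ 36.218*I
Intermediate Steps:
T(h) = sqrt(49 + h)
R(t, x) = (t + x)/(-4 + t)
n = -1 (n = 1*((1 + 2)/(-4 + 1)) = 1*(3/(-3)) = 1*(-1/3*3) = 1*(-1) = -1)
j = -sqrt(-1320 + 2*sqrt(17)) (j = -sqrt(-1320 + sqrt(49 + 19)) = -sqrt(-1320 + sqrt(68)) = -sqrt(-1320 + 2*sqrt(17)) ≈ -36.218*I)
-j = -(-1)*I*sqrt(1320 - 2*sqrt(17)) = I*sqrt(1320 - 2*sqrt(17))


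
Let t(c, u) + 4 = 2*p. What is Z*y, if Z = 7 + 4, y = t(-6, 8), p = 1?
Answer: -22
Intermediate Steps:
t(c, u) = -2 (t(c, u) = -4 + 2*1 = -4 + 2 = -2)
y = -2
Z = 11
Z*y = 11*(-2) = -22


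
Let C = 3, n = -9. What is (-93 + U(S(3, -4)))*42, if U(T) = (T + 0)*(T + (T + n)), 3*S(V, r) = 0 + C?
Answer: -4200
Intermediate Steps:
S(V, r) = 1 (S(V, r) = (0 + 3)/3 = (⅓)*3 = 1)
U(T) = T*(-9 + 2*T) (U(T) = (T + 0)*(T + (T - 9)) = T*(T + (-9 + T)) = T*(-9 + 2*T))
(-93 + U(S(3, -4)))*42 = (-93 + 1*(-9 + 2*1))*42 = (-93 + 1*(-9 + 2))*42 = (-93 + 1*(-7))*42 = (-93 - 7)*42 = -100*42 = -4200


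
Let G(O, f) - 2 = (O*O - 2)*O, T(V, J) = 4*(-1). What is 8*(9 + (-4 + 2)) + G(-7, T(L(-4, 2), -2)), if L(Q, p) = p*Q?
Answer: -271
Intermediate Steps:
L(Q, p) = Q*p
T(V, J) = -4
G(O, f) = 2 + O*(-2 + O²) (G(O, f) = 2 + (O*O - 2)*O = 2 + (O² - 2)*O = 2 + (-2 + O²)*O = 2 + O*(-2 + O²))
8*(9 + (-4 + 2)) + G(-7, T(L(-4, 2), -2)) = 8*(9 + (-4 + 2)) + (2 + (-7)³ - 2*(-7)) = 8*(9 - 2) + (2 - 343 + 14) = 8*7 - 327 = 56 - 327 = -271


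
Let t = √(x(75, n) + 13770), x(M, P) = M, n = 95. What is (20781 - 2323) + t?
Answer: 18458 + √13845 ≈ 18576.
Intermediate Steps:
t = √13845 (t = √(75 + 13770) = √13845 ≈ 117.66)
(20781 - 2323) + t = (20781 - 2323) + √13845 = 18458 + √13845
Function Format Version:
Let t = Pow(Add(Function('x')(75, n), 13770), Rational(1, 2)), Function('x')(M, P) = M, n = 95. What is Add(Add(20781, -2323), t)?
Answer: Add(18458, Pow(13845, Rational(1, 2))) ≈ 18576.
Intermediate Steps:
t = Pow(13845, Rational(1, 2)) (t = Pow(Add(75, 13770), Rational(1, 2)) = Pow(13845, Rational(1, 2)) ≈ 117.66)
Add(Add(20781, -2323), t) = Add(Add(20781, -2323), Pow(13845, Rational(1, 2))) = Add(18458, Pow(13845, Rational(1, 2)))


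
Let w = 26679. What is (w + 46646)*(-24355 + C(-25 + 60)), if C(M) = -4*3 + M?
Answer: -1784143900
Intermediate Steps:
C(M) = -12 + M
(w + 46646)*(-24355 + C(-25 + 60)) = (26679 + 46646)*(-24355 + (-12 + (-25 + 60))) = 73325*(-24355 + (-12 + 35)) = 73325*(-24355 + 23) = 73325*(-24332) = -1784143900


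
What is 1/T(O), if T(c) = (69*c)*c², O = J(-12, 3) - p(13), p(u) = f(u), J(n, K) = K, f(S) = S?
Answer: -1/69000 ≈ -1.4493e-5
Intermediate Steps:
p(u) = u
O = -10 (O = 3 - 1*13 = 3 - 13 = -10)
T(c) = 69*c³
1/T(O) = 1/(69*(-10)³) = 1/(69*(-1000)) = 1/(-69000) = -1/69000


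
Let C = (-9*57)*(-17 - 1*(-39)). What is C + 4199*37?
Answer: 144077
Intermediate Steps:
C = -11286 (C = -513*(-17 + 39) = -513*22 = -11286)
C + 4199*37 = -11286 + 4199*37 = -11286 + 155363 = 144077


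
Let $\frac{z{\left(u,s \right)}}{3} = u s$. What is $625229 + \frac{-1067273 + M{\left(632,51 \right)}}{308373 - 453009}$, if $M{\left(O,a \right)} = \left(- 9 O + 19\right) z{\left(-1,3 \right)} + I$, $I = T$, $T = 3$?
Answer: $\frac{90431637893}{144636} \approx 6.2524 \cdot 10^{5}$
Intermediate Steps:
$I = 3$
$z{\left(u,s \right)} = 3 s u$ ($z{\left(u,s \right)} = 3 u s = 3 s u$)
$M{\left(O,a \right)} = -168 + 81 O$ ($M{\left(O,a \right)} = \left(- 9 O + 19\right) 3 \cdot 3 \left(-1\right) + 3 = \left(19 - 9 O\right) \left(-9\right) + 3 = \left(-171 + 81 O\right) + 3 = -168 + 81 O$)
$625229 + \frac{-1067273 + M{\left(632,51 \right)}}{308373 - 453009} = 625229 + \frac{-1067273 + \left(-168 + 81 \cdot 632\right)}{308373 - 453009} = 625229 + \frac{-1067273 + \left(-168 + 51192\right)}{-144636} = 625229 + \left(-1067273 + 51024\right) \left(- \frac{1}{144636}\right) = 625229 - - \frac{1016249}{144636} = 625229 + \frac{1016249}{144636} = \frac{90431637893}{144636}$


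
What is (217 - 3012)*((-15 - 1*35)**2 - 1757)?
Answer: -2076685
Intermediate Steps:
(217 - 3012)*((-15 - 1*35)**2 - 1757) = -2795*((-15 - 35)**2 - 1757) = -2795*((-50)**2 - 1757) = -2795*(2500 - 1757) = -2795*743 = -2076685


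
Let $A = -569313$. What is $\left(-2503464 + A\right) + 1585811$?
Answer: $-1486966$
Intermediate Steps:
$\left(-2503464 + A\right) + 1585811 = \left(-2503464 - 569313\right) + 1585811 = -3072777 + 1585811 = -1486966$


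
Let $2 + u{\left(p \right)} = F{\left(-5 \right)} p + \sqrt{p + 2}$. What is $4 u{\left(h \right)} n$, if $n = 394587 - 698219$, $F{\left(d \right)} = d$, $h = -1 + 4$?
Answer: $20646976 - 1214528 \sqrt{5} \approx 1.7931 \cdot 10^{7}$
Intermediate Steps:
$h = 3$
$n = -303632$ ($n = 394587 - 698219 = -303632$)
$u{\left(p \right)} = -2 + \sqrt{2 + p} - 5 p$ ($u{\left(p \right)} = -2 - \left(- \sqrt{p + 2} + 5 p\right) = -2 - \left(- \sqrt{2 + p} + 5 p\right) = -2 + \sqrt{2 + p} - 5 p$)
$4 u{\left(h \right)} n = 4 \left(-2 + \sqrt{2 + 3} - 15\right) \left(-303632\right) = 4 \left(-2 + \sqrt{5} - 15\right) \left(-303632\right) = 4 \left(-17 + \sqrt{5}\right) \left(-303632\right) = \left(-68 + 4 \sqrt{5}\right) \left(-303632\right) = 20646976 - 1214528 \sqrt{5}$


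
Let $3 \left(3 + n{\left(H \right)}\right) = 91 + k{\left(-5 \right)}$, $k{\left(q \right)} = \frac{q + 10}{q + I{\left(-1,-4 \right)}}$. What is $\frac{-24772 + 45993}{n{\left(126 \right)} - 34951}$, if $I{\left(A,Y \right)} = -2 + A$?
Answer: $- \frac{169768}{279391} \approx -0.60764$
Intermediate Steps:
$k{\left(q \right)} = \frac{10 + q}{-3 + q}$ ($k{\left(q \right)} = \frac{q + 10}{q - 3} = \frac{10 + q}{q - 3} = \frac{10 + q}{-3 + q}$)
$n{\left(H \right)} = \frac{217}{8}$ ($n{\left(H \right)} = -3 + \frac{91 + \frac{10 - 5}{-3 - 5}}{3} = -3 + \frac{91 + \frac{1}{-8} \cdot 5}{3} = -3 + \frac{91 - \frac{5}{8}}{3} = -3 + \frac{1}{3} \cdot \frac{723}{8} = -3 + \frac{241}{8} = \frac{217}{8}$)
$\frac{-24772 + 45993}{n{\left(126 \right)} - 34951} = \frac{-24772 + 45993}{\frac{217}{8} - 34951} = \frac{21221}{- \frac{279391}{8}} = 21221 \left(- \frac{8}{279391}\right) = - \frac{169768}{279391}$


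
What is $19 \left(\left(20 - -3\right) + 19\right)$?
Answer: $798$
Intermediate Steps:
$19 \left(\left(20 - -3\right) + 19\right) = 19 \left(\left(20 + 3\right) + 19\right) = 19 \left(23 + 19\right) = 19 \cdot 42 = 798$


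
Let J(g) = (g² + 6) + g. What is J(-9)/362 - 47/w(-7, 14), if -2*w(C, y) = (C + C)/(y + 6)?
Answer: -169867/1267 ≈ -134.07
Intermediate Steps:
w(C, y) = -C/(6 + y) (w(C, y) = -(C + C)/(2*(y + 6)) = -2*C/(2*(6 + y)) = -C/(6 + y))
J(g) = 6 + g + g² (J(g) = (6 + g²) + g = 6 + g + g²)
J(-9)/362 - 47/w(-7, 14) = (6 - 9 + (-9)²)/362 - 47/((-1*(-7)/(6 + 14))) = (6 - 9 + 81)*(1/362) - 47/((-1*(-7)/20)) = 78*(1/362) - 47/((-1*(-7)*1/20)) = 39/181 - 47/7/20 = 39/181 - 47*20/7 = 39/181 - 940/7 = -169867/1267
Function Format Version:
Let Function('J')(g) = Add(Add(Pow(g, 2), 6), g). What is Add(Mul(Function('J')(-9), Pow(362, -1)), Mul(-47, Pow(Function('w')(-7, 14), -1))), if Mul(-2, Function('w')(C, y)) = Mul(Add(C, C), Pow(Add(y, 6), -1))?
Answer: Rational(-169867, 1267) ≈ -134.07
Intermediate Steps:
Function('w')(C, y) = Mul(-1, C, Pow(Add(6, y), -1)) (Function('w')(C, y) = Mul(Rational(-1, 2), Mul(Add(C, C), Pow(Add(y, 6), -1))) = Mul(Rational(-1, 2), Mul(Mul(2, C), Pow(Add(6, y), -1))) = Mul(Rational(-1, 2), Mul(2, C, Pow(Add(6, y), -1))) = Mul(-1, C, Pow(Add(6, y), -1)))
Function('J')(g) = Add(6, g, Pow(g, 2)) (Function('J')(g) = Add(Add(6, Pow(g, 2)), g) = Add(6, g, Pow(g, 2)))
Add(Mul(Function('J')(-9), Pow(362, -1)), Mul(-47, Pow(Function('w')(-7, 14), -1))) = Add(Mul(Add(6, -9, Pow(-9, 2)), Pow(362, -1)), Mul(-47, Pow(Mul(-1, -7, Pow(Add(6, 14), -1)), -1))) = Add(Mul(Add(6, -9, 81), Rational(1, 362)), Mul(-47, Pow(Mul(-1, -7, Pow(20, -1)), -1))) = Add(Mul(78, Rational(1, 362)), Mul(-47, Pow(Mul(-1, -7, Rational(1, 20)), -1))) = Add(Rational(39, 181), Mul(-47, Pow(Rational(7, 20), -1))) = Add(Rational(39, 181), Mul(-47, Rational(20, 7))) = Add(Rational(39, 181), Rational(-940, 7)) = Rational(-169867, 1267)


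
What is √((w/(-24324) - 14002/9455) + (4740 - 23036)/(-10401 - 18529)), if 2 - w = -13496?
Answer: I*√155315576034432574576530/332671017030 ≈ 1.1847*I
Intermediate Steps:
w = 13498 (w = 2 - 1*(-13496) = 2 + 13496 = 13498)
√((w/(-24324) - 14002/9455) + (4740 - 23036)/(-10401 - 18529)) = √((13498/(-24324) - 14002/9455) + (4740 - 23036)/(-10401 - 18529)) = √((13498*(-1/24324) - 14002*1/9455) - 18296/(-28930)) = √((-6749/12162 - 14002/9455) - 18296*(-1/28930)) = √(-234104119/114991710 + 9148/14465) = √(-466874383651/332671017030) = I*√155315576034432574576530/332671017030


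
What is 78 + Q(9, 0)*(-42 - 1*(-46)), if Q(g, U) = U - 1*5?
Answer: 58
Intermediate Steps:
Q(g, U) = -5 + U (Q(g, U) = U - 5 = -5 + U)
78 + Q(9, 0)*(-42 - 1*(-46)) = 78 + (-5 + 0)*(-42 - 1*(-46)) = 78 - 5*(-42 + 46) = 78 - 5*4 = 78 - 20 = 58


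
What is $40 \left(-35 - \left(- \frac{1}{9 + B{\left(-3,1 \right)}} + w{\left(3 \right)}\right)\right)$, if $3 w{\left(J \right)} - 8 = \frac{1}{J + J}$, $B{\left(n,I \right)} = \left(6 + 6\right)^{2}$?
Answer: $- \frac{76940}{51} \approx -1508.6$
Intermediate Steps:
$B{\left(n,I \right)} = 144$ ($B{\left(n,I \right)} = 12^{2} = 144$)
$w{\left(J \right)} = \frac{8}{3} + \frac{1}{6 J}$ ($w{\left(J \right)} = \frac{8}{3} + \frac{1}{3 \left(J + J\right)} = \frac{8}{3} + \frac{1}{3 \cdot 2 J} = \frac{8}{3} + \frac{\frac{1}{2} \frac{1}{J}}{3} = \frac{8}{3} + \frac{1}{6 J}$)
$40 \left(-35 - \left(- \frac{1}{9 + B{\left(-3,1 \right)}} + w{\left(3 \right)}\right)\right) = 40 \left(-35 - \left(- \frac{1}{9 + 144} + \frac{1 + 16 \cdot 3}{6 \cdot 3}\right)\right) = 40 \left(-35 + \left(\frac{1}{153} - \frac{1}{6} \cdot \frac{1}{3} \left(1 + 48\right)\right)\right) = 40 \left(-35 + \left(\frac{1}{153} - \frac{1}{6} \cdot \frac{1}{3} \cdot 49\right)\right) = 40 \left(-35 + \left(\frac{1}{153} - \frac{49}{18}\right)\right) = 40 \left(-35 - \frac{277}{102}\right) = 40 \left(- \frac{3847}{102}\right) = - \frac{76940}{51}$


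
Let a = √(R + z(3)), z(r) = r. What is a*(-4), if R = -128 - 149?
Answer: -4*I*√274 ≈ -66.212*I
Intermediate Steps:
R = -277
a = I*√274 (a = √(-277 + 3) = √(-274) = I*√274 ≈ 16.553*I)
a*(-4) = (I*√274)*(-4) = -4*I*√274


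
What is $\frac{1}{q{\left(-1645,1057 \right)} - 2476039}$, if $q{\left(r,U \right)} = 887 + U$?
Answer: $- \frac{1}{2474095} \approx -4.0419 \cdot 10^{-7}$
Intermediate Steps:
$\frac{1}{q{\left(-1645,1057 \right)} - 2476039} = \frac{1}{\left(887 + 1057\right) - 2476039} = \frac{1}{1944 - 2476039} = \frac{1}{-2474095} = - \frac{1}{2474095}$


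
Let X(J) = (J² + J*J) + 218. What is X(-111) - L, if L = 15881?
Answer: 8979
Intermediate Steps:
X(J) = 218 + 2*J² (X(J) = (J² + J²) + 218 = 2*J² + 218 = 218 + 2*J²)
X(-111) - L = (218 + 2*(-111)²) - 1*15881 = (218 + 2*12321) - 15881 = (218 + 24642) - 15881 = 24860 - 15881 = 8979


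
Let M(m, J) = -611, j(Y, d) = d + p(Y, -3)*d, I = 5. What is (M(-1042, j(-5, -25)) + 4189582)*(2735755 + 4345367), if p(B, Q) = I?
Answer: 29662614705462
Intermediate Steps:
p(B, Q) = 5
j(Y, d) = 6*d (j(Y, d) = d + 5*d = 6*d)
(M(-1042, j(-5, -25)) + 4189582)*(2735755 + 4345367) = (-611 + 4189582)*(2735755 + 4345367) = 4188971*7081122 = 29662614705462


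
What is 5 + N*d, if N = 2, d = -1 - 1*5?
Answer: -7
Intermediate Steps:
d = -6 (d = -1 - 5 = -6)
5 + N*d = 5 + 2*(-6) = 5 - 12 = -7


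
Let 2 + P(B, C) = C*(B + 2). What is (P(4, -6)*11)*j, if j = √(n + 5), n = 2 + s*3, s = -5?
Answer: -836*I*√2 ≈ -1182.3*I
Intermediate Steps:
n = -13 (n = 2 - 5*3 = 2 - 15 = -13)
P(B, C) = -2 + C*(2 + B) (P(B, C) = -2 + C*(B + 2) = -2 + C*(2 + B))
j = 2*I*√2 (j = √(-13 + 5) = √(-8) = 2*I*√2 ≈ 2.8284*I)
(P(4, -6)*11)*j = ((-2 + 2*(-6) + 4*(-6))*11)*(2*I*√2) = ((-2 - 12 - 24)*11)*(2*I*√2) = (-38*11)*(2*I*√2) = -836*I*√2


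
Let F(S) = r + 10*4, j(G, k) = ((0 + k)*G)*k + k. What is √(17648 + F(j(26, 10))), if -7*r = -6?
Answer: 3*√96306/7 ≈ 133.00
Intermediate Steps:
r = 6/7 (r = -⅐*(-6) = 6/7 ≈ 0.85714)
j(G, k) = k + G*k² (j(G, k) = (k*G)*k + k = (G*k)*k + k = G*k² + k = k + G*k²)
F(S) = 286/7 (F(S) = 6/7 + 10*4 = 6/7 + 40 = 286/7)
√(17648 + F(j(26, 10))) = √(17648 + 286/7) = √(123822/7) = 3*√96306/7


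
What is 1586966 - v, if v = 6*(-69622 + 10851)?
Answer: 1939592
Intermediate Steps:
v = -352626 (v = 6*(-58771) = -352626)
1586966 - v = 1586966 - 1*(-352626) = 1586966 + 352626 = 1939592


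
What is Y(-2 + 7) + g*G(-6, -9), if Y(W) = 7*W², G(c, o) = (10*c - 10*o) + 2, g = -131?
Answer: -4017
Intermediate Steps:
G(c, o) = 2 - 10*o + 10*c (G(c, o) = (-10*o + 10*c) + 2 = 2 - 10*o + 10*c)
Y(-2 + 7) + g*G(-6, -9) = 7*(-2 + 7)² - 131*(2 - 10*(-9) + 10*(-6)) = 7*5² - 131*(2 + 90 - 60) = 7*25 - 131*32 = 175 - 4192 = -4017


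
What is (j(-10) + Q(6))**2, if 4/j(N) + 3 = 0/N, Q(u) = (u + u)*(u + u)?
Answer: 183184/9 ≈ 20354.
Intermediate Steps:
Q(u) = 4*u**2 (Q(u) = (2*u)*(2*u) = 4*u**2)
j(N) = -4/3 (j(N) = 4/(-3 + 0/N) = 4/(-3 + 0) = 4/(-3) = 4*(-1/3) = -4/3)
(j(-10) + Q(6))**2 = (-4/3 + 4*6**2)**2 = (-4/3 + 4*36)**2 = (-4/3 + 144)**2 = (428/3)**2 = 183184/9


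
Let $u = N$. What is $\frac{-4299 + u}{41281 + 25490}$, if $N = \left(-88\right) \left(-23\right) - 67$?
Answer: $- \frac{2342}{66771} \approx -0.035075$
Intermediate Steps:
$N = 1957$ ($N = 2024 - 67 = 1957$)
$u = 1957$
$\frac{-4299 + u}{41281 + 25490} = \frac{-4299 + 1957}{41281 + 25490} = - \frac{2342}{66771}$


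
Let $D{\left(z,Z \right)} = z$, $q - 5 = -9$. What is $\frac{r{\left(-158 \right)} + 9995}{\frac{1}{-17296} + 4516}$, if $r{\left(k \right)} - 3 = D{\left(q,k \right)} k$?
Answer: $\frac{36771296}{15621747} \approx 2.3539$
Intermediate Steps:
$q = -4$ ($q = 5 - 9 = -4$)
$r{\left(k \right)} = 3 - 4 k$
$\frac{r{\left(-158 \right)} + 9995}{\frac{1}{-17296} + 4516} = \frac{\left(3 - -632\right) + 9995}{\frac{1}{-17296} + 4516} = \frac{\left(3 + 632\right) + 9995}{- \frac{1}{17296} + 4516} = \frac{635 + 9995}{\frac{78108735}{17296}} = 10630 \cdot \frac{17296}{78108735} = \frac{36771296}{15621747}$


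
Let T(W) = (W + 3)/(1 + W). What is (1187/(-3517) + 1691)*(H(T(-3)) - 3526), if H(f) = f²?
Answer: -20965807560/3517 ≈ -5.9613e+6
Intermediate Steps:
T(W) = (3 + W)/(1 + W)
(1187/(-3517) + 1691)*(H(T(-3)) - 3526) = (1187/(-3517) + 1691)*(((3 - 3)/(1 - 3))² - 3526) = (1187*(-1/3517) + 1691)*((0/(-2))² - 3526) = (-1187/3517 + 1691)*((-½*0)² - 3526) = 5946060*(0² - 3526)/3517 = 5946060*(0 - 3526)/3517 = (5946060/3517)*(-3526) = -20965807560/3517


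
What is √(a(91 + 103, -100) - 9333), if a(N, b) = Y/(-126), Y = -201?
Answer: 11*I*√136038/42 ≈ 96.599*I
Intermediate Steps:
a(N, b) = 67/42 (a(N, b) = -201/(-126) = -201*(-1/126) = 67/42)
√(a(91 + 103, -100) - 9333) = √(67/42 - 9333) = √(-391919/42) = 11*I*√136038/42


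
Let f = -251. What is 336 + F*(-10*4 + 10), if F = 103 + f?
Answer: 4776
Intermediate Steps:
F = -148 (F = 103 - 251 = -148)
336 + F*(-10*4 + 10) = 336 - 148*(-10*4 + 10) = 336 - 148*(-40 + 10) = 336 - 148*(-30) = 336 + 4440 = 4776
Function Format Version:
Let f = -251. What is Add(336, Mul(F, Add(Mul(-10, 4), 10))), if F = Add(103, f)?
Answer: 4776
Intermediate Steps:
F = -148 (F = Add(103, -251) = -148)
Add(336, Mul(F, Add(Mul(-10, 4), 10))) = Add(336, Mul(-148, Add(Mul(-10, 4), 10))) = Add(336, Mul(-148, Add(-40, 10))) = Add(336, Mul(-148, -30)) = Add(336, 4440) = 4776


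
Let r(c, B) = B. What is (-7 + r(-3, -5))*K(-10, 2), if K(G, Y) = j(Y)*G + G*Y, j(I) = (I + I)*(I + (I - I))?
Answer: 1200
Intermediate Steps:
j(I) = 2*I² (j(I) = (2*I)*(I + 0) = (2*I)*I = 2*I²)
K(G, Y) = G*Y + 2*G*Y² (K(G, Y) = (2*Y²)*G + G*Y = 2*G*Y² + G*Y = G*Y + 2*G*Y²)
(-7 + r(-3, -5))*K(-10, 2) = (-7 - 5)*(-10*2*(1 + 2*2)) = -(-120)*2*(1 + 4) = -(-120)*2*5 = -12*(-100) = 1200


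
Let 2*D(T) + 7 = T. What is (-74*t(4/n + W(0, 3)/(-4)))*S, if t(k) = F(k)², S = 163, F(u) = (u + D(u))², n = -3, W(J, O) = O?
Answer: -47587490911/2048 ≈ -2.3236e+7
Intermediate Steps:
D(T) = -7/2 + T/2
F(u) = (-7/2 + 3*u/2)² (F(u) = (u + (-7/2 + u/2))² = (-7/2 + 3*u/2)²)
t(k) = (-7 + 3*k)⁴/16 (t(k) = ((-7 + 3*k)²/4)² = (-7 + 3*k)⁴/16)
(-74*t(4/n + W(0, 3)/(-4)))*S = -37*(-7 + 3*(4/(-3) + 3/(-4)))⁴/8*163 = -37*(-7 + 3*(4*(-⅓) + 3*(-¼)))⁴/8*163 = -37*(-7 + 3*(-4/3 - ¾))⁴/8*163 = -37*(-7 + 3*(-25/12))⁴/8*163 = -37*(-7 - 25/4)⁴/8*163 = -37*(-53/4)⁴/8*163 = -37*7890481/(8*256)*163 = -74*7890481/4096*163 = -291947797/2048*163 = -47587490911/2048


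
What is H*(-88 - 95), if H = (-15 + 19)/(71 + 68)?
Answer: -732/139 ≈ -5.2662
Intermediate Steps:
H = 4/139 ≈ 0.028777
H*(-88 - 95) = 4*(-88 - 95)/139 = (4/139)*(-183) = -732/139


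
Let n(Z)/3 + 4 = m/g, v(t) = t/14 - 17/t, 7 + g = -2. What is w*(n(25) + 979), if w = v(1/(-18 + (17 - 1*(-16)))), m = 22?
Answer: -154167571/630 ≈ -2.4471e+5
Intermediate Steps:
g = -9 (g = -7 - 2 = -9)
v(t) = -17/t + t/14 (v(t) = t*(1/14) - 17/t = t/14 - 17/t = -17/t + t/14)
n(Z) = -58/3 (n(Z) = -12 + 3*(22/(-9)) = -12 + 3*(22*(-1/9)) = -12 + 3*(-22/9) = -12 - 22/3 = -58/3)
w = -53549/210 (w = -(-17 + 272) + 1/(14*(-18 + (17 - 1*(-16)))) = -17/(1/(-18 + (17 + 16))) + 1/(14*(-18 + (17 + 16))) = -17/(1/(-18 + 33)) + 1/(14*(-18 + 33)) = -17/(1/15) + (1/14)/15 = -17/1/15 + (1/14)*(1/15) = -17*15 + 1/210 = -255 + 1/210 = -53549/210 ≈ -255.00)
w*(n(25) + 979) = -53549*(-58/3 + 979)/210 = -53549/210*2879/3 = -154167571/630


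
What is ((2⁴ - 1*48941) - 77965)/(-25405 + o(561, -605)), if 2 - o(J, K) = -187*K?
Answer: 63445/69269 ≈ 0.91592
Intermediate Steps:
o(J, K) = 2 + 187*K (o(J, K) = 2 - (-187)*K = 2 + 187*K)
((2⁴ - 1*48941) - 77965)/(-25405 + o(561, -605)) = ((2⁴ - 1*48941) - 77965)/(-25405 + (2 + 187*(-605))) = ((16 - 48941) - 77965)/(-25405 + (2 - 113135)) = (-48925 - 77965)/(-25405 - 113133) = -126890/(-138538) = -126890*(-1/138538) = 63445/69269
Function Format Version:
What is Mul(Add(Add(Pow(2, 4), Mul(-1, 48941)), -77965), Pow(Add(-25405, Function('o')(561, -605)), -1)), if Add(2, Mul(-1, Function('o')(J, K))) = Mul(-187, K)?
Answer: Rational(63445, 69269) ≈ 0.91592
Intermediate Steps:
Function('o')(J, K) = Add(2, Mul(187, K)) (Function('o')(J, K) = Add(2, Mul(-1, Mul(-187, K))) = Add(2, Mul(187, K)))
Mul(Add(Add(Pow(2, 4), Mul(-1, 48941)), -77965), Pow(Add(-25405, Function('o')(561, -605)), -1)) = Mul(Add(Add(Pow(2, 4), Mul(-1, 48941)), -77965), Pow(Add(-25405, Add(2, Mul(187, -605))), -1)) = Mul(Add(Add(16, -48941), -77965), Pow(Add(-25405, Add(2, -113135)), -1)) = Mul(Add(-48925, -77965), Pow(Add(-25405, -113133), -1)) = Mul(-126890, Pow(-138538, -1)) = Mul(-126890, Rational(-1, 138538)) = Rational(63445, 69269)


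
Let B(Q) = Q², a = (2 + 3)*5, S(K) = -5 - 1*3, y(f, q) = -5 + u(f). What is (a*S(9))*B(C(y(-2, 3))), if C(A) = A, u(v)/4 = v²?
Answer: -24200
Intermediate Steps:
u(v) = 4*v²
y(f, q) = -5 + 4*f²
S(K) = -8 (S(K) = -5 - 3 = -8)
a = 25 (a = 5*5 = 25)
(a*S(9))*B(C(y(-2, 3))) = (25*(-8))*(-5 + 4*(-2)²)² = -200*(-5 + 4*4)² = -200*(-5 + 16)² = -200*11² = -200*121 = -24200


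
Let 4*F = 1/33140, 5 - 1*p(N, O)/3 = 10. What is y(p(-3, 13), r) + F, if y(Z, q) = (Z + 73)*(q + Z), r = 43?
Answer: 215277441/132560 ≈ 1624.0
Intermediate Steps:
p(N, O) = -15 (p(N, O) = 15 - 3*10 = 15 - 30 = -15)
y(Z, q) = (73 + Z)*(Z + q)
F = 1/132560 (F = (¼)/33140 = (¼)*(1/33140) = 1/132560 ≈ 7.5438e-6)
y(p(-3, 13), r) + F = ((-15)² + 73*(-15) + 73*43 - 15*43) + 1/132560 = (225 - 1095 + 3139 - 645) + 1/132560 = 1624 + 1/132560 = 215277441/132560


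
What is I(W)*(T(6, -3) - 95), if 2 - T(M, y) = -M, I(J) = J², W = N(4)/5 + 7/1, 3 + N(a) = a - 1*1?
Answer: -4263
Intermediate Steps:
N(a) = -4 + a (N(a) = -3 + (a - 1*1) = -3 + (a - 1) = -3 + (-1 + a) = -4 + a)
W = 7 (W = (-4 + 4)/5 + 7/1 = 0*(⅕) + 7*1 = 0 + 7 = 7)
T(M, y) = 2 + M (T(M, y) = 2 - (-1)*M = 2 + M)
I(W)*(T(6, -3) - 95) = 7²*((2 + 6) - 95) = 49*(8 - 95) = 49*(-87) = -4263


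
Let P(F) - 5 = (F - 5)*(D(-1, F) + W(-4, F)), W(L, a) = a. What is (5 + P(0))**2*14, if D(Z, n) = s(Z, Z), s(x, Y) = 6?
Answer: 5600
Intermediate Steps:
D(Z, n) = 6
P(F) = 5 + (-5 + F)*(6 + F) (P(F) = 5 + (F - 5)*(6 + F) = 5 + (-5 + F)*(6 + F))
(5 + P(0))**2*14 = (5 + (-25 + 0 + 0**2))**2*14 = (5 + (-25 + 0 + 0))**2*14 = (5 - 25)**2*14 = (-20)**2*14 = 400*14 = 5600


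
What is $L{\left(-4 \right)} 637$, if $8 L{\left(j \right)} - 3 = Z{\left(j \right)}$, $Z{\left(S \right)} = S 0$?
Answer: $\frac{1911}{8} \approx 238.88$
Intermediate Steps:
$Z{\left(S \right)} = 0$
$L{\left(j \right)} = \frac{3}{8}$ ($L{\left(j \right)} = \frac{3}{8} + \frac{1}{8} \cdot 0 = \frac{3}{8} + 0 = \frac{3}{8}$)
$L{\left(-4 \right)} 637 = \frac{3}{8} \cdot 637 = \frac{1911}{8}$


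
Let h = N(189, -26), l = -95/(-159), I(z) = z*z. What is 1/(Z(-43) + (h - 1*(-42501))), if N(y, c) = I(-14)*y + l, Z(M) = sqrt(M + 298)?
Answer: 402198450/31993114723169 - 25281*sqrt(255)/159965573615845 ≈ 1.2569e-5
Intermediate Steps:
I(z) = z**2
Z(M) = sqrt(298 + M)
l = 95/159 (l = -95*(-1/159) = 95/159 ≈ 0.59748)
N(y, c) = 95/159 + 196*y (N(y, c) = (-14)**2*y + 95/159 = 196*y + 95/159 = 95/159 + 196*y)
h = 5890091/159 (h = 95/159 + 196*189 = 95/159 + 37044 = 5890091/159 ≈ 37045.)
1/(Z(-43) + (h - 1*(-42501))) = 1/(sqrt(298 - 43) + (5890091/159 - 1*(-42501))) = 1/(sqrt(255) + (5890091/159 + 42501)) = 1/(sqrt(255) + 12647750/159) = 1/(12647750/159 + sqrt(255))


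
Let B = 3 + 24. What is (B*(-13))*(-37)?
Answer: 12987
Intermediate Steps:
B = 27
(B*(-13))*(-37) = (27*(-13))*(-37) = -351*(-37) = 12987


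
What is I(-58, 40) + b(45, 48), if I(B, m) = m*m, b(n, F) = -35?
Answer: 1565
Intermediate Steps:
I(B, m) = m²
I(-58, 40) + b(45, 48) = 40² - 35 = 1600 - 35 = 1565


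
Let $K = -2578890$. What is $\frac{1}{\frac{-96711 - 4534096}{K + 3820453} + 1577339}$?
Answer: $\frac{1241563}{1958361110050} \approx 6.3398 \cdot 10^{-7}$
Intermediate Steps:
$\frac{1}{\frac{-96711 - 4534096}{K + 3820453} + 1577339} = \frac{1}{\frac{-96711 - 4534096}{-2578890 + 3820453} + 1577339} = \frac{1}{- \frac{4630807}{1241563} + 1577339} = \frac{1}{\frac{1958361110050}{1241563}} = \frac{1241563}{1958361110050}$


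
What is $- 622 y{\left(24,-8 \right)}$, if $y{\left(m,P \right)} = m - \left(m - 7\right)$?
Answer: $-4354$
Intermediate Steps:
$y{\left(m,P \right)} = 7$ ($y{\left(m,P \right)} = m - \left(m - 7\right) = m - \left(-7 + m\right) = 7$)
$- 622 y{\left(24,-8 \right)} = \left(-622\right) 7 = -4354$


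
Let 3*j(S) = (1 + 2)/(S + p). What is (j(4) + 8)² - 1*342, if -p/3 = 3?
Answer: -7029/25 ≈ -281.16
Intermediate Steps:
p = -9 (p = -3*3 = -9)
j(S) = 1/(-9 + S) (j(S) = ((1 + 2)/(S - 9))/3 = (3/(-9 + S))/3 = 1/(-9 + S))
(j(4) + 8)² - 1*342 = (1/(-9 + 4) + 8)² - 1*342 = (1/(-5) + 8)² - 342 = (-⅕ + 8)² - 342 = (39/5)² - 342 = 1521/25 - 342 = -7029/25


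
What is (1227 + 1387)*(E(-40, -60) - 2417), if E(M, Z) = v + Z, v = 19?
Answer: -6425212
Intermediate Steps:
E(M, Z) = 19 + Z
(1227 + 1387)*(E(-40, -60) - 2417) = (1227 + 1387)*((19 - 60) - 2417) = 2614*(-41 - 2417) = 2614*(-2458) = -6425212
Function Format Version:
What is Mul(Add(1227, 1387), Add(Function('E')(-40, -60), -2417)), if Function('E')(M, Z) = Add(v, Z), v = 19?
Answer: -6425212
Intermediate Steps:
Function('E')(M, Z) = Add(19, Z)
Mul(Add(1227, 1387), Add(Function('E')(-40, -60), -2417)) = Mul(Add(1227, 1387), Add(Add(19, -60), -2417)) = Mul(2614, Add(-41, -2417)) = Mul(2614, -2458) = -6425212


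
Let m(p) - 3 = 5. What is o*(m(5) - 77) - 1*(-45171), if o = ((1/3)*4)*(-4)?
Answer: 45539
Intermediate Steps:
o = -16/3 (o = ((1*(⅓))*4)*(-4) = ((⅓)*4)*(-4) = (4/3)*(-4) = -16/3 ≈ -5.3333)
m(p) = 8 (m(p) = 3 + 5 = 8)
o*(m(5) - 77) - 1*(-45171) = -16*(8 - 77)/3 - 1*(-45171) = -16/3*(-69) + 45171 = 368 + 45171 = 45539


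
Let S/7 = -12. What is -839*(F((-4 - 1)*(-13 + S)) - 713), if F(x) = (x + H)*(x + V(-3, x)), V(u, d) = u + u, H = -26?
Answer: -183865172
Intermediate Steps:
S = -84 (S = 7*(-12) = -84)
V(u, d) = 2*u
F(x) = (-26 + x)*(-6 + x) (F(x) = (x - 26)*(x + 2*(-3)) = (-26 + x)*(x - 6) = (-26 + x)*(-6 + x))
-839*(F((-4 - 1)*(-13 + S)) - 713) = -839*((156 + ((-4 - 1)*(-13 - 84))² - 32*(-4 - 1)*(-13 - 84)) - 713) = -839*((156 + (-5*(-97))² - (-160)*(-97)) - 713) = -839*((156 + 485² - 32*485) - 713) = -839*((156 + 235225 - 15520) - 713) = -839*(219861 - 713) = -839*219148 = -183865172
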